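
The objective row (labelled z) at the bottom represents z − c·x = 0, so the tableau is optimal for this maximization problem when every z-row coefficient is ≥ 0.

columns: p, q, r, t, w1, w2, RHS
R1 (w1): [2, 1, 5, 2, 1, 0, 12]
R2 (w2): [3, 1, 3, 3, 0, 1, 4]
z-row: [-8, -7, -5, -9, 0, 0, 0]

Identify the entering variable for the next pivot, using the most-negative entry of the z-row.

t

Negative z-row entries: p: -8, q: -7, r: -5, t: -9.
The most negative is -9 in column t, so t enters.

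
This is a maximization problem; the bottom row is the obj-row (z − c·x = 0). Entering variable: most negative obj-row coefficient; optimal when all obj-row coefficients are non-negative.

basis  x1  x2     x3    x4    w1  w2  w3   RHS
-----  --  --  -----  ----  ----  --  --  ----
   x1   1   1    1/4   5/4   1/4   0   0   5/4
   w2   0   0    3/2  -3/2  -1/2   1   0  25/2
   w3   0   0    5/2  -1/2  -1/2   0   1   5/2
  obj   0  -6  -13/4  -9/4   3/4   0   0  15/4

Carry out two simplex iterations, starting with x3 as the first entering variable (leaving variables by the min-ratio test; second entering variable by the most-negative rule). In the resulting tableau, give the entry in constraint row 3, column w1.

-1/5

Ratio test on column x3 — row 1: (5/4)/(1/4) = 5; row 2: (25/2)/(3/2) = 25/3; row 3: (5/2)/(5/2) = 1. Minimum is 1 at row 3 (w3 leaves); pivot element 5/2.
Divide row 3 by 5/2; eliminate column x3 from the other rows.
Second iteration: most negative obj-row entry is -6 in column x2, so x2 enters.
Ratio test on column x2 — row 1: 1/1 = 1; row 2: entry 0 ≤ 0; row 3: entry 0 ≤ 0. Minimum is 1 at row 1 (x1 leaves); pivot element 1.
Divide row 1 by 1; eliminate column x2 from the other rows.
After both pivots, the entry at constraint row 3, column w1 is -1/5.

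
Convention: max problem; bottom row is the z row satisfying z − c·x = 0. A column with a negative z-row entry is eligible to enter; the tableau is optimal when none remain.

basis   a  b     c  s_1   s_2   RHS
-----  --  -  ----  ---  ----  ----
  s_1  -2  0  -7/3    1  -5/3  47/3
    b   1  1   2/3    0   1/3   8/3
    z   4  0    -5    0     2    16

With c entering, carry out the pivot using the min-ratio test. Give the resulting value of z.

36

Ratio test on column c — row 1: entry -7/3 ≤ 0; row 2: (8/3)/(2/3) = 4. Minimum is 4 at row 2 (b leaves); pivot element 2/3.
Pivot on row 2; the z-row RHS becomes 16 − (-5)·4 = 36.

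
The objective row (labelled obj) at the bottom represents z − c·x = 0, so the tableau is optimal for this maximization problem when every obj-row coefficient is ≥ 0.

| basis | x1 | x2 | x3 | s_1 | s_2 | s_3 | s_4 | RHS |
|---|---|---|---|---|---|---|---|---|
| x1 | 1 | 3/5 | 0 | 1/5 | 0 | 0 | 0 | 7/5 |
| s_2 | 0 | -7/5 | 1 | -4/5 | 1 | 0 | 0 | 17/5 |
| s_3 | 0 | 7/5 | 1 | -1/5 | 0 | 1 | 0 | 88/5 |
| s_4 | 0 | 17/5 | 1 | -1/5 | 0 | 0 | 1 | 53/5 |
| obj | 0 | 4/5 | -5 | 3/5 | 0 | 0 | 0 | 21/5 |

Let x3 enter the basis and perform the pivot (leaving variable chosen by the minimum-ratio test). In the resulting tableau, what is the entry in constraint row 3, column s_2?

Ratio test on column x3 — row 1: entry 0 ≤ 0; row 2: (17/5)/1 = 17/5; row 3: (88/5)/1 = 88/5; row 4: (53/5)/1 = 53/5. Minimum is 17/5 at row 2 (s_2 leaves); pivot element 1.
Divide row 2 by 1; eliminate column x3 from the other rows.
Row 3 update in column s_2: 0 − 1·1 = -1.

-1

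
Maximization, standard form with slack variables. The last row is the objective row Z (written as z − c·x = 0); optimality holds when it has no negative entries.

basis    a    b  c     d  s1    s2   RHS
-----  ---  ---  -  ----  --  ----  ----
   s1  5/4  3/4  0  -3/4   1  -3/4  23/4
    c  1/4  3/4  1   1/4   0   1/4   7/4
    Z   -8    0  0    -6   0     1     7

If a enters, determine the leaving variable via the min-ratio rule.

s1

Column a entries and ratios — s1: (23/4)/(5/4) = 23/5; c: (7/4)/(1/4) = 7.
Smallest ratio is 23/5 in the row of s1, so s1 leaves.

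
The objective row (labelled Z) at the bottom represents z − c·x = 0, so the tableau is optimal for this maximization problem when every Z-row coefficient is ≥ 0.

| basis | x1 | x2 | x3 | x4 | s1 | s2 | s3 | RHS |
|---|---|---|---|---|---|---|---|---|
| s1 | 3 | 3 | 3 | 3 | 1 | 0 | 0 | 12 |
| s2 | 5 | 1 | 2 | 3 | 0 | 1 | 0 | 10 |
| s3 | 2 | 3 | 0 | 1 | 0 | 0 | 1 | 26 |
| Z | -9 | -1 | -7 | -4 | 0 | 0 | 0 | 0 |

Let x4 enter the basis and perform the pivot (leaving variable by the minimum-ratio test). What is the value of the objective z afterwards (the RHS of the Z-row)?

40/3

Ratio test on column x4 — row 1: 12/3 = 4; row 2: 10/3 = 10/3; row 3: 26/1 = 26. Minimum is 10/3 at row 2 (s2 leaves); pivot element 3.
Pivot on row 2; the Z-row RHS becomes 0 − (-4)·(10/3) = 40/3.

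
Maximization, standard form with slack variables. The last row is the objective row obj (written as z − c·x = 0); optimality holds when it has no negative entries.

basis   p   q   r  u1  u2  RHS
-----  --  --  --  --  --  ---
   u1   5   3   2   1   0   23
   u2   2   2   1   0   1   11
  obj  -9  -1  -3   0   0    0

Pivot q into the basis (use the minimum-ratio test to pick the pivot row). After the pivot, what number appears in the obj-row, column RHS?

Ratio test on column q — row 1: 23/3 = 23/3; row 2: 11/2 = 11/2. Minimum is 11/2 at row 2 (u2 leaves); pivot element 2.
Divide row 2 by 2; eliminate column q from the other rows.
obj-row update in column RHS: 0 − (-1)·(11/2) = 11/2.

11/2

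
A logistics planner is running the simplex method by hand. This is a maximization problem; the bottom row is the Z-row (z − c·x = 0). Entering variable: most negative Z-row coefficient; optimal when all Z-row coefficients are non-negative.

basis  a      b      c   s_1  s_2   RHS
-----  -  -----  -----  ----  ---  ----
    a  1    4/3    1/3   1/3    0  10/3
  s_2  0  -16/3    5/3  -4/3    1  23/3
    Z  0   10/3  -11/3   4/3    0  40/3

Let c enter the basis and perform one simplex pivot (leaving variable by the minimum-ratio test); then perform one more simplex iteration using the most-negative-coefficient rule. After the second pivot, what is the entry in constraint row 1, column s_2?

Ratio test on column c — row 1: (10/3)/(1/3) = 10; row 2: (23/3)/(5/3) = 23/5. Minimum is 23/5 at row 2 (s_2 leaves); pivot element 5/3.
Divide row 2 by 5/3; eliminate column c from the other rows.
Second iteration: most negative Z-row entry is -42/5 in column b, so b enters.
Ratio test on column b — row 1: (9/5)/(12/5) = 3/4; row 2: entry -16/5 ≤ 0. Minimum is 3/4 at row 1 (a leaves); pivot element 12/5.
Divide row 1 by 12/5; eliminate column b from the other rows.
After both pivots, the entry at constraint row 1, column s_2 is -1/12.

-1/12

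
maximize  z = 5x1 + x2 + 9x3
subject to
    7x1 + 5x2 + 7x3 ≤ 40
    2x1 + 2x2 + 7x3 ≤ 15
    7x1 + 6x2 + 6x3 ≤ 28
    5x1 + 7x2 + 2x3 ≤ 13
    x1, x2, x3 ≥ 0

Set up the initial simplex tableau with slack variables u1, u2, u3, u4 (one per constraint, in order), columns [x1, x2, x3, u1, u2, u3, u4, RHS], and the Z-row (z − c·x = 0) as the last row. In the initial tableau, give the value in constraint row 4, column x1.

5

Constraint 4 has coefficient 5 on x1.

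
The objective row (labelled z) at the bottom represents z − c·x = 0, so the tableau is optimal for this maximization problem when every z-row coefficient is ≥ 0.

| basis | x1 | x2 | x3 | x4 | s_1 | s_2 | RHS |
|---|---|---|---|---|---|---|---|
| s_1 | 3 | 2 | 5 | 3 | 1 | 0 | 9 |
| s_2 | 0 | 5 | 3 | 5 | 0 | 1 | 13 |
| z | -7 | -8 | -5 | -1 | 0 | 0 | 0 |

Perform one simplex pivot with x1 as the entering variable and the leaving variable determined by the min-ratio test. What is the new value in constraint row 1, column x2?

Ratio test on column x1 — row 1: 9/3 = 3; row 2: entry 0 ≤ 0. Minimum is 3 at row 1 (s_1 leaves); pivot element 3.
Divide row 1 by 3; eliminate column x1 from the other rows.
In the new row 1, the x2 entry is the old entry divided by the pivot: 2/3 = 2/3.

2/3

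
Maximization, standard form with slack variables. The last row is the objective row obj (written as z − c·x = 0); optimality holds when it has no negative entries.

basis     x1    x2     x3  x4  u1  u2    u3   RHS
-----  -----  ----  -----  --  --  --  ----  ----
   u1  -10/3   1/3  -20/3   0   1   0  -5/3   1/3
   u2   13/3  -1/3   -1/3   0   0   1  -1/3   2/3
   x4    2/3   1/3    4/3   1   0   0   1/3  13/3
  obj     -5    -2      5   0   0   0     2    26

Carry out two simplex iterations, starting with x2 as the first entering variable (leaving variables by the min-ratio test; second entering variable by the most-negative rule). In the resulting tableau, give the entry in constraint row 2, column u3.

Ratio test on column x2 — row 1: (1/3)/(1/3) = 1; row 2: entry -1/3 ≤ 0; row 3: (13/3)/(1/3) = 13. Minimum is 1 at row 1 (u1 leaves); pivot element 1/3.
Divide row 1 by 1/3; eliminate column x2 from the other rows.
Second iteration: most negative obj-row entry is -35 in column x3, so x3 enters.
Ratio test on column x3 — row 1: entry -20 ≤ 0; row 2: entry -7 ≤ 0; row 3: 4/8 = 1/2. Minimum is 1/2 at row 3 (x4 leaves); pivot element 8.
Divide row 3 by 8; eliminate column x3 from the other rows.
After both pivots, the entry at constraint row 2, column u3 is -1/4.

-1/4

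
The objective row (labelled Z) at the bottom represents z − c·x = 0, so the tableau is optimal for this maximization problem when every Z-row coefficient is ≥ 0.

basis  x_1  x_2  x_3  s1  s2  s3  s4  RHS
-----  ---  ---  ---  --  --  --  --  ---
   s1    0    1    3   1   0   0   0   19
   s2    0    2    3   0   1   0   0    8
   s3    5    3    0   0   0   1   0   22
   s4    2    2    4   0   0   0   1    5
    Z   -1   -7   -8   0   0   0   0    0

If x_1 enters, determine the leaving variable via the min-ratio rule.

Column x_1 entries and ratios — s1: 0 ≤ 0, skip; s2: 0 ≤ 0, skip; s3: 22/5 = 22/5; s4: 5/2 = 5/2.
Smallest ratio is 5/2 in the row of s4, so s4 leaves.

s4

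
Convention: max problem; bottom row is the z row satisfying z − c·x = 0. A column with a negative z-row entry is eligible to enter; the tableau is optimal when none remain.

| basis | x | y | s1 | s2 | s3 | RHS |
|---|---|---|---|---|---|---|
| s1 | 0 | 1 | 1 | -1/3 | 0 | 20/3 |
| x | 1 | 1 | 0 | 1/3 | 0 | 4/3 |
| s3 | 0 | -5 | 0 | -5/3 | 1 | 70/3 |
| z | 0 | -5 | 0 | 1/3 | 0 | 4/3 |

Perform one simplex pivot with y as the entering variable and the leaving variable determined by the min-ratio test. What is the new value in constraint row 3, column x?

5

Ratio test on column y — row 1: (20/3)/1 = 20/3; row 2: (4/3)/1 = 4/3; row 3: entry -5 ≤ 0. Minimum is 4/3 at row 2 (x leaves); pivot element 1.
Divide row 2 by 1; eliminate column y from the other rows.
Row 3 update in column x: 0 − (-5)·1 = 5.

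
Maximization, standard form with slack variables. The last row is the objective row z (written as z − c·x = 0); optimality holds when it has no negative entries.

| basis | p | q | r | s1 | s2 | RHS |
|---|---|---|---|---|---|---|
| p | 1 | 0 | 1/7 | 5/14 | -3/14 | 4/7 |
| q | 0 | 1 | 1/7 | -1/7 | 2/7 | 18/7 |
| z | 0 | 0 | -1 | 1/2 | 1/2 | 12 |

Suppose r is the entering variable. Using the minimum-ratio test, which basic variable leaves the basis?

p

Column r entries and ratios — p: (4/7)/(1/7) = 4; q: (18/7)/(1/7) = 18.
Smallest ratio is 4 in the row of p, so p leaves.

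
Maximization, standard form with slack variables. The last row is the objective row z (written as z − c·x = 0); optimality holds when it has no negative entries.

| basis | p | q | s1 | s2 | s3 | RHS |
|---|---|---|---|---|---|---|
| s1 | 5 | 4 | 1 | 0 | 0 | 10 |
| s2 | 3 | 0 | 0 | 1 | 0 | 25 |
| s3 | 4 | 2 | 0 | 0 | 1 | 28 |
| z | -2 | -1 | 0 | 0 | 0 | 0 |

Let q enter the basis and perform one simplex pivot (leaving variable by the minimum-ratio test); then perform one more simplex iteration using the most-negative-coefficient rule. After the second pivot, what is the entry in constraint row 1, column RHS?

2

Ratio test on column q — row 1: 10/4 = 5/2; row 2: entry 0 ≤ 0; row 3: 28/2 = 14. Minimum is 5/2 at row 1 (s1 leaves); pivot element 4.
Divide row 1 by 4; eliminate column q from the other rows.
Second iteration: most negative z-row entry is -3/4 in column p, so p enters.
Ratio test on column p — row 1: (5/2)/(5/4) = 2; row 2: 25/3 = 25/3; row 3: 23/(3/2) = 46/3. Minimum is 2 at row 1 (q leaves); pivot element 5/4.
Divide row 1 by 5/4; eliminate column p from the other rows.
After both pivots, the entry at constraint row 1, column RHS is 2.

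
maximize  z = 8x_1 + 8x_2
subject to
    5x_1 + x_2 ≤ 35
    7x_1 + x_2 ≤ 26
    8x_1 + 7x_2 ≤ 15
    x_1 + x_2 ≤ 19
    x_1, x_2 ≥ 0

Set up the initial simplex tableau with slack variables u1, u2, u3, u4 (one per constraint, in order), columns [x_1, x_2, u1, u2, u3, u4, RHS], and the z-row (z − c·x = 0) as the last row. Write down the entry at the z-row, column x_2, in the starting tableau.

-8

The z-row carries the negated objective coefficients: the x_2 entry is -8.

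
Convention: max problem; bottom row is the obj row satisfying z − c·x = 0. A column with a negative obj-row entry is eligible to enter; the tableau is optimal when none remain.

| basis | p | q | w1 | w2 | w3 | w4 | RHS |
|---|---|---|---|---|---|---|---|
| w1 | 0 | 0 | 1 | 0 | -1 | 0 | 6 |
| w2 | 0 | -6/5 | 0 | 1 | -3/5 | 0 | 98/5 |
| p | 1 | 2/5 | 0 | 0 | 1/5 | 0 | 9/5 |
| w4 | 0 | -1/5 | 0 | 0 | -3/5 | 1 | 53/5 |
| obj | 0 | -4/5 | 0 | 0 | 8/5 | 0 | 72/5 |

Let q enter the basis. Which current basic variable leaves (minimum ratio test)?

Column q entries and ratios — w1: 0 ≤ 0, skip; w2: -6/5 ≤ 0, skip; p: (9/5)/(2/5) = 9/2; w4: -1/5 ≤ 0, skip.
Smallest ratio is 9/2 in the row of p, so p leaves.

p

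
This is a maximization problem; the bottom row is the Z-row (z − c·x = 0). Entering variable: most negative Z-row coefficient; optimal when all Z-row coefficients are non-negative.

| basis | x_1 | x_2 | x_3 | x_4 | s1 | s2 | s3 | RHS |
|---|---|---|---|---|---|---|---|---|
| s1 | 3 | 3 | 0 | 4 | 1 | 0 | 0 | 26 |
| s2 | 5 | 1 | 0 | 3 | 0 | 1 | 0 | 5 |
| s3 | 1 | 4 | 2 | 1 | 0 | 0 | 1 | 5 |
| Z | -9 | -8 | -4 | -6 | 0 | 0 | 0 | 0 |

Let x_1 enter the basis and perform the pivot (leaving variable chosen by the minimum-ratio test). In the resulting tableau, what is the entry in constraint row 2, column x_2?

1/5

Ratio test on column x_1 — row 1: 26/3 = 26/3; row 2: 5/5 = 1; row 3: 5/1 = 5. Minimum is 1 at row 2 (s2 leaves); pivot element 5.
Divide row 2 by 5; eliminate column x_1 from the other rows.
In the new row 2, the x_2 entry is the old entry divided by the pivot: 1/5 = 1/5.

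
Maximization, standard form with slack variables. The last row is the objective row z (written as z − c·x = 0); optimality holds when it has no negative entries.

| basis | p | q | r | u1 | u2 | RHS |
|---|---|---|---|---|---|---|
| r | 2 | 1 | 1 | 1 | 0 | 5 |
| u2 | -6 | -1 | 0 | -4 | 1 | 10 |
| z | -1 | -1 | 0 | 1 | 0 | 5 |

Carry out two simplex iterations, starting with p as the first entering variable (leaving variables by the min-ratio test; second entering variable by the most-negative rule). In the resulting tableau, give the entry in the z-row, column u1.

Ratio test on column p — row 1: 5/2 = 5/2; row 2: entry -6 ≤ 0. Minimum is 5/2 at row 1 (r leaves); pivot element 2.
Divide row 1 by 2; eliminate column p from the other rows.
Second iteration: most negative z-row entry is -1/2 in column q, so q enters.
Ratio test on column q — row 1: (5/2)/(1/2) = 5; row 2: 25/2 = 25/2. Minimum is 5 at row 1 (p leaves); pivot element 1/2.
Divide row 1 by 1/2; eliminate column q from the other rows.
After both pivots, the entry at the z-row, column u1 is 2.

2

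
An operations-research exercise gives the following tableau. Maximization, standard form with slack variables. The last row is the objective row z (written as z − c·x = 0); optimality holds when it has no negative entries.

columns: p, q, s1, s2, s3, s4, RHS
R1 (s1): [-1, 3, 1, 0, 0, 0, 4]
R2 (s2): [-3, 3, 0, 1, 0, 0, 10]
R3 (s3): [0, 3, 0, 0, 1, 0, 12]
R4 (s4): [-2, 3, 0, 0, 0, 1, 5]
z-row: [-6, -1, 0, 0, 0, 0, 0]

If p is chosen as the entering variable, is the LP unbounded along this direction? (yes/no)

Every constraint-row entry in column p is ≤ 0, so increasing p is unbounded.

yes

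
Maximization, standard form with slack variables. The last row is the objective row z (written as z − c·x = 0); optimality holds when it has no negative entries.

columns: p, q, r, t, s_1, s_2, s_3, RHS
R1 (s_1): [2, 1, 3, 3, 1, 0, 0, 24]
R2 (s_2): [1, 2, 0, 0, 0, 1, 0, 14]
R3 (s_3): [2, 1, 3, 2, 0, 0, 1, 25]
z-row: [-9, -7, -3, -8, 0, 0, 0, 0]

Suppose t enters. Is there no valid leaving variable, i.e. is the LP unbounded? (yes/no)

Column t has positive entries in row(s) 1, 3, so the ratio test bounds it — not unbounded.

no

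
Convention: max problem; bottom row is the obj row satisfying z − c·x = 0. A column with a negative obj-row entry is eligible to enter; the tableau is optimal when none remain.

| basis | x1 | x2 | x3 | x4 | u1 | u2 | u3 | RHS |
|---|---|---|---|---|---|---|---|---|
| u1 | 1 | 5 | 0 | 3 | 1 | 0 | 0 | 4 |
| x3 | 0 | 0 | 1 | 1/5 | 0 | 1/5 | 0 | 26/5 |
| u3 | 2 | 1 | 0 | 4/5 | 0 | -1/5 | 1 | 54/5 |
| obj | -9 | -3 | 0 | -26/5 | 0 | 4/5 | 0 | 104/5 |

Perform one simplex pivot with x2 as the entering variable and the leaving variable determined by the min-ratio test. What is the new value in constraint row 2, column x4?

1/5

Ratio test on column x2 — row 1: 4/5 = 4/5; row 2: entry 0 ≤ 0; row 3: (54/5)/1 = 54/5. Minimum is 4/5 at row 1 (u1 leaves); pivot element 5.
Divide row 1 by 5; eliminate column x2 from the other rows.
Row 2 update in column x4: 1/5 − 0·(3/5) = 1/5.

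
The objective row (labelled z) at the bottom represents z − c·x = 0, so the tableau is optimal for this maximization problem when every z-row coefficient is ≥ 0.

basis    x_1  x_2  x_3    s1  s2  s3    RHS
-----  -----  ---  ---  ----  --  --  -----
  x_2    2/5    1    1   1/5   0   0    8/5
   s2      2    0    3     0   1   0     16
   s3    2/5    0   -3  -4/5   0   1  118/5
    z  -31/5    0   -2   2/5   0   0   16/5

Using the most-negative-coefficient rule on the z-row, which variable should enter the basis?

Negative z-row entries: x_1: -31/5, x_3: -2.
The most negative is -31/5 in column x_1, so x_1 enters.

x_1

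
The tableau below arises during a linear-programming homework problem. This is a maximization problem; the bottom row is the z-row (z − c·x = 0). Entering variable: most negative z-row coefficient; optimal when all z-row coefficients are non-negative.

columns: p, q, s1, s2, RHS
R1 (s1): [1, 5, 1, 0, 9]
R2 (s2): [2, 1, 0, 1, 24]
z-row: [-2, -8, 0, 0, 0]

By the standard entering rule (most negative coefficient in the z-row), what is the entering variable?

q

Negative z-row entries: p: -2, q: -8.
The most negative is -8 in column q, so q enters.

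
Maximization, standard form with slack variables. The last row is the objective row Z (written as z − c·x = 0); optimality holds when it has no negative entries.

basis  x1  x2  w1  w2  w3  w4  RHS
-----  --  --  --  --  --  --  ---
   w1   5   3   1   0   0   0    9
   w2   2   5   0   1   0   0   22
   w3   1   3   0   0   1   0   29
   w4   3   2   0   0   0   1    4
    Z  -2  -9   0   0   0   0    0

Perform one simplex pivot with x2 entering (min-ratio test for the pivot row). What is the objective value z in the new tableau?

Ratio test on column x2 — row 1: 9/3 = 3; row 2: 22/5 = 22/5; row 3: 29/3 = 29/3; row 4: 4/2 = 2. Minimum is 2 at row 4 (w4 leaves); pivot element 2.
Pivot on row 4; the Z-row RHS becomes 0 − (-9)·2 = 18.

18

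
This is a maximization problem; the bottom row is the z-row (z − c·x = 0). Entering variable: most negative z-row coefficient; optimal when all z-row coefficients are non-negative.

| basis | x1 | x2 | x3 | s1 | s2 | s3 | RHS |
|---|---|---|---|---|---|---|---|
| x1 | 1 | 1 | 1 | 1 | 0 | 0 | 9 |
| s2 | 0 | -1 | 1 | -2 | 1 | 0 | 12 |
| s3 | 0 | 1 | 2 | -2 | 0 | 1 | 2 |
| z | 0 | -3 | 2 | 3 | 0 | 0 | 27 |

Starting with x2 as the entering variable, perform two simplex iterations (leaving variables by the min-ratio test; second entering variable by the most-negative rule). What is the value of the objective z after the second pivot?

Ratio test on column x2 — row 1: 9/1 = 9; row 2: entry -1 ≤ 0; row 3: 2/1 = 2. Minimum is 2 at row 3 (s3 leaves); pivot element 1.
Pivot on row 3; the z-row RHS becomes 27 − (-3)·2 = 33.
Next entering variable (most negative z-row entry -3): s1.
Ratio test on column s1 — row 1: 7/3 = 7/3; row 2: entry -4 ≤ 0; row 3: entry -2 ≤ 0. Minimum is 7/3 at row 1 (x1 leaves); pivot element 3.
After the second pivot the z-row RHS is 33 − (-3)·(7/3) = 40.

40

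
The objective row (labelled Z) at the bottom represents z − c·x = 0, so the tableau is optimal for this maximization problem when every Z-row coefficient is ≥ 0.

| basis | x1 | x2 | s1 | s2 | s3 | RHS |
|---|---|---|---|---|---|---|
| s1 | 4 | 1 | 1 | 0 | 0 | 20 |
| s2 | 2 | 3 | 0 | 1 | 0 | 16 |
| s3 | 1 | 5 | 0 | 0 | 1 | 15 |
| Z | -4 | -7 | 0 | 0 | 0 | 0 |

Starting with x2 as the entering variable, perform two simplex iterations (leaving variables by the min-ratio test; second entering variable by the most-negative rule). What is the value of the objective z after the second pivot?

620/19

Ratio test on column x2 — row 1: 20/1 = 20; row 2: 16/3 = 16/3; row 3: 15/5 = 3. Minimum is 3 at row 3 (s3 leaves); pivot element 5.
Pivot on row 3; the Z-row RHS becomes 0 − (-7)·3 = 21.
Next entering variable (most negative Z-row entry -13/5): x1.
Ratio test on column x1 — row 1: 17/(19/5) = 85/19; row 2: 7/(7/5) = 5; row 3: 3/(1/5) = 15. Minimum is 85/19 at row 1 (s1 leaves); pivot element 19/5.
After the second pivot the Z-row RHS is 21 − (-13/5)·(85/19) = 620/19.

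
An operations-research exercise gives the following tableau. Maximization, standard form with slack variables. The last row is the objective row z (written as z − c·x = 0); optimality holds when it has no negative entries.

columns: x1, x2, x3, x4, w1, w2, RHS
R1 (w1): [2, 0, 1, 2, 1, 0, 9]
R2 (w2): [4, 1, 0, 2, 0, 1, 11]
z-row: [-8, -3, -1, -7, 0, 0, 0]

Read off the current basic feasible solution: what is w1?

9

w1 is basic (row 1); its value is the RHS of that row, 9.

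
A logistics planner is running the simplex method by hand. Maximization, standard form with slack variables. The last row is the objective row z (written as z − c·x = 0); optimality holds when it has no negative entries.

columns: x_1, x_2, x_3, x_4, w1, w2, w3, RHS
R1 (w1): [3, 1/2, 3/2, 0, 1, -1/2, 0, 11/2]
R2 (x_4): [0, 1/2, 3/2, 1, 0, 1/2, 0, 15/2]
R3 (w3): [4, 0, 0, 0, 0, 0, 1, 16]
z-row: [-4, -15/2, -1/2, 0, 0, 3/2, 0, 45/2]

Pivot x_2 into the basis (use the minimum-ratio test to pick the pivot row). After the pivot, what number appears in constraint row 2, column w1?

Ratio test on column x_2 — row 1: (11/2)/(1/2) = 11; row 2: (15/2)/(1/2) = 15; row 3: entry 0 ≤ 0. Minimum is 11 at row 1 (w1 leaves); pivot element 1/2.
Divide row 1 by 1/2; eliminate column x_2 from the other rows.
Row 2 update in column w1: 0 − (1/2)·2 = -1.

-1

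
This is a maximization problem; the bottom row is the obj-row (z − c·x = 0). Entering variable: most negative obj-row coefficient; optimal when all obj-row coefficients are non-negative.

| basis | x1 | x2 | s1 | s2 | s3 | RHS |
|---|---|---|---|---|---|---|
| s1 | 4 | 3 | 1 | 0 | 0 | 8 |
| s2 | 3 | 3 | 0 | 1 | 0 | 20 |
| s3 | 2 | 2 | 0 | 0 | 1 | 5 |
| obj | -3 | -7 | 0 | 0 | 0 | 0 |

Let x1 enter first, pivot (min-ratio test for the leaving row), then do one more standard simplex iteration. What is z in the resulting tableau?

31/2

Ratio test on column x1 — row 1: 8/4 = 2; row 2: 20/3 = 20/3; row 3: 5/2 = 5/2. Minimum is 2 at row 1 (s1 leaves); pivot element 4.
Pivot on row 1; the obj-row RHS becomes 0 − (-3)·2 = 6.
Next entering variable (most negative obj-row entry -19/4): x2.
Ratio test on column x2 — row 1: 2/(3/4) = 8/3; row 2: 14/(3/4) = 56/3; row 3: 1/(1/2) = 2. Minimum is 2 at row 3 (s3 leaves); pivot element 1/2.
After the second pivot the obj-row RHS is 6 − (-19/4)·2 = 31/2.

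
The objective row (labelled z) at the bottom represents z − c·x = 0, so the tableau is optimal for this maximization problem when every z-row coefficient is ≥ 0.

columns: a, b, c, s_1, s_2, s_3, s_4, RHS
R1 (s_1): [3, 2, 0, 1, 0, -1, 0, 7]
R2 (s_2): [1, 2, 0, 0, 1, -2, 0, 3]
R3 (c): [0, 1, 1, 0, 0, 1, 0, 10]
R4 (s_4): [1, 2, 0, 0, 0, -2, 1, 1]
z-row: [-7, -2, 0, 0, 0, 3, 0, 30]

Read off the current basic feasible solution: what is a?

a is not in the basis, so in the current basic feasible solution a = 0.

0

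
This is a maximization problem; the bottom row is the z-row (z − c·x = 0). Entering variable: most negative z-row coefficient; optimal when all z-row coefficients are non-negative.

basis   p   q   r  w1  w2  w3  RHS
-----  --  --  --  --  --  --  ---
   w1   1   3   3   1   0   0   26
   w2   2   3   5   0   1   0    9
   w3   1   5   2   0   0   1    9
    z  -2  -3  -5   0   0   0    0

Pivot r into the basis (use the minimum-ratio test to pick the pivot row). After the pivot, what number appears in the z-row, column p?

0

Ratio test on column r — row 1: 26/3 = 26/3; row 2: 9/5 = 9/5; row 3: 9/2 = 9/2. Minimum is 9/5 at row 2 (w2 leaves); pivot element 5.
Divide row 2 by 5; eliminate column r from the other rows.
z-row update in column p: -2 − (-5)·(2/5) = 0.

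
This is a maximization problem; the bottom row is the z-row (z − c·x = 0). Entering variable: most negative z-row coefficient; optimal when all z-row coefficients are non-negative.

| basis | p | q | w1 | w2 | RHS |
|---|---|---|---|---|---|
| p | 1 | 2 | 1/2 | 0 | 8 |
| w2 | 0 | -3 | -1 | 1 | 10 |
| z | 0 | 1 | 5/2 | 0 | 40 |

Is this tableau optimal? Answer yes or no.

Every z-row coefficient is ≥ 0, so the tableau is optimal.

yes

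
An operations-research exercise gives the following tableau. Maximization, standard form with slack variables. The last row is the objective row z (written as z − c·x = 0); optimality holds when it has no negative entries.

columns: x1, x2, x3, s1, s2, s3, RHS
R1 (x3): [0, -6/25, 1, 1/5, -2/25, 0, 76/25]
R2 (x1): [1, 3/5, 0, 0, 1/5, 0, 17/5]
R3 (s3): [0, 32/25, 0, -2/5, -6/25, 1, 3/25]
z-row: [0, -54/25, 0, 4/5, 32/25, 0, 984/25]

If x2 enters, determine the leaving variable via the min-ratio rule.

Column x2 entries and ratios — x3: -6/25 ≤ 0, skip; x1: (17/5)/(3/5) = 17/3; s3: (3/25)/(32/25) = 3/32.
Smallest ratio is 3/32 in the row of s3, so s3 leaves.

s3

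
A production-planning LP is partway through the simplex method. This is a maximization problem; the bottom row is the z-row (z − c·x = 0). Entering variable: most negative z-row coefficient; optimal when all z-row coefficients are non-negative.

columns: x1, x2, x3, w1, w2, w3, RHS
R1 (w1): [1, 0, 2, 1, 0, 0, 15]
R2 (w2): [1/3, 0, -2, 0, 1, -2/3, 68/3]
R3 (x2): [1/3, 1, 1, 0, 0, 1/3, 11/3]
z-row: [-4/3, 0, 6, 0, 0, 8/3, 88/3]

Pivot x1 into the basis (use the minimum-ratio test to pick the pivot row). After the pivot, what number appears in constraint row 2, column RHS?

19

Ratio test on column x1 — row 1: 15/1 = 15; row 2: (68/3)/(1/3) = 68; row 3: (11/3)/(1/3) = 11. Minimum is 11 at row 3 (x2 leaves); pivot element 1/3.
Divide row 3 by 1/3; eliminate column x1 from the other rows.
Row 2 update in column RHS: 68/3 − (1/3)·11 = 19.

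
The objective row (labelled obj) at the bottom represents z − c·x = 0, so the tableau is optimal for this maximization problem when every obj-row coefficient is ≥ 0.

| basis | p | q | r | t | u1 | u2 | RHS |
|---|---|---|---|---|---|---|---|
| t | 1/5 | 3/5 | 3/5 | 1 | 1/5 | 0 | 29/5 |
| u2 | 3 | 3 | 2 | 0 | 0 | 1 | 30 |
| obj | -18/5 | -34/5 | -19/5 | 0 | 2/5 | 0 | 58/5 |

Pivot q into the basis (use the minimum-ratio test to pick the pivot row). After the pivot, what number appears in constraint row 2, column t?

Ratio test on column q — row 1: (29/5)/(3/5) = 29/3; row 2: 30/3 = 10. Minimum is 29/3 at row 1 (t leaves); pivot element 3/5.
Divide row 1 by 3/5; eliminate column q from the other rows.
Row 2 update in column t: 0 − 3·(5/3) = -5.

-5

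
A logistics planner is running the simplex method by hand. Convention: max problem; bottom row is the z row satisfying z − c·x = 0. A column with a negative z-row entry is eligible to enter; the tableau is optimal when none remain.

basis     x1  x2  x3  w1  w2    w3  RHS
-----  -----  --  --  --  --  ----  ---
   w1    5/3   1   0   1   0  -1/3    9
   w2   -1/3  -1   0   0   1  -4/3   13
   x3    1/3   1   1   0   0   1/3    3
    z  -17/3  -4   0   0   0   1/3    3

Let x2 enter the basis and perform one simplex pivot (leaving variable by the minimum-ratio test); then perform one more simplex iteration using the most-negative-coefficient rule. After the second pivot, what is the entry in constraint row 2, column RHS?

16

Ratio test on column x2 — row 1: 9/1 = 9; row 2: entry -1 ≤ 0; row 3: 3/1 = 3. Minimum is 3 at row 3 (x3 leaves); pivot element 1.
Divide row 3 by 1; eliminate column x2 from the other rows.
Second iteration: most negative z-row entry is -13/3 in column x1, so x1 enters.
Ratio test on column x1 — row 1: 6/(4/3) = 9/2; row 2: entry 0 ≤ 0; row 3: 3/(1/3) = 9. Minimum is 9/2 at row 1 (w1 leaves); pivot element 4/3.
Divide row 1 by 4/3; eliminate column x1 from the other rows.
After both pivots, the entry at constraint row 2, column RHS is 16.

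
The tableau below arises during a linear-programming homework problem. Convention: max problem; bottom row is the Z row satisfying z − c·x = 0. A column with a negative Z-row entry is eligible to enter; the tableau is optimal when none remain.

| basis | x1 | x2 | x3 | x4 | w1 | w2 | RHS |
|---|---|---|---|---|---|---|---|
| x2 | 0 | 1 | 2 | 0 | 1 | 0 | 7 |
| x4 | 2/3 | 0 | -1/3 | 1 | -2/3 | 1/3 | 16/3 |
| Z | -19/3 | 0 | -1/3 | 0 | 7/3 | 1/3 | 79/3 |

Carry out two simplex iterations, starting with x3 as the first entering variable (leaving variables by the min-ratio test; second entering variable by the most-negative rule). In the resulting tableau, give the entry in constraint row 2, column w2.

Ratio test on column x3 — row 1: 7/2 = 7/2; row 2: entry -1/3 ≤ 0. Minimum is 7/2 at row 1 (x2 leaves); pivot element 2.
Divide row 1 by 2; eliminate column x3 from the other rows.
Second iteration: most negative Z-row entry is -19/3 in column x1, so x1 enters.
Ratio test on column x1 — row 1: entry 0 ≤ 0; row 2: (13/2)/(2/3) = 39/4. Minimum is 39/4 at row 2 (x4 leaves); pivot element 2/3.
Divide row 2 by 2/3; eliminate column x1 from the other rows.
After both pivots, the entry at constraint row 2, column w2 is 1/2.

1/2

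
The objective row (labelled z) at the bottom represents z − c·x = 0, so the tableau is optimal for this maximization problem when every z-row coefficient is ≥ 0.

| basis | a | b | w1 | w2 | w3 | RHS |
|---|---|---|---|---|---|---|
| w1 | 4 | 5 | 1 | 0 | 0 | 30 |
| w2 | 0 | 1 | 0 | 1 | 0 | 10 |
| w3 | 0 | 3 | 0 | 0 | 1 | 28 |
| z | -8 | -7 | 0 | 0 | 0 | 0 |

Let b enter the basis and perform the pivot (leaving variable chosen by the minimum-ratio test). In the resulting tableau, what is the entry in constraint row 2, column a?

Ratio test on column b — row 1: 30/5 = 6; row 2: 10/1 = 10; row 3: 28/3 = 28/3. Minimum is 6 at row 1 (w1 leaves); pivot element 5.
Divide row 1 by 5; eliminate column b from the other rows.
Row 2 update in column a: 0 − 1·(4/5) = -4/5.

-4/5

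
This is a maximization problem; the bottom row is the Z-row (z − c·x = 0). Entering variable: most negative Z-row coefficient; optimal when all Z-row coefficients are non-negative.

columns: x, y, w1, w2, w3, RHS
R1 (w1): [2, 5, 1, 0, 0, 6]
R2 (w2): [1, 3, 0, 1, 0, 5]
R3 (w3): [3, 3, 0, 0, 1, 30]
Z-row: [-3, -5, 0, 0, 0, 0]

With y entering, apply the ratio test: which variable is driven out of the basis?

Column y entries and ratios — w1: 6/5 = 6/5; w2: 5/3 = 5/3; w3: 30/3 = 10.
Smallest ratio is 6/5 in the row of w1, so w1 leaves.

w1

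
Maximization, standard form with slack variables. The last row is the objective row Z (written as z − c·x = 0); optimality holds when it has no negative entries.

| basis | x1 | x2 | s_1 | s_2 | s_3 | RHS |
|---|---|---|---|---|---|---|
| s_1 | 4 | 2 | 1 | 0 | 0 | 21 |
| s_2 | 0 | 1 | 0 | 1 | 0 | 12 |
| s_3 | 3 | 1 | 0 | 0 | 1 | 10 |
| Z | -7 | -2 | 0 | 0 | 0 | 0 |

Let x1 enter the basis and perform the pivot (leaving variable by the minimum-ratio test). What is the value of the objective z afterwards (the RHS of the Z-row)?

70/3

Ratio test on column x1 — row 1: 21/4 = 21/4; row 2: entry 0 ≤ 0; row 3: 10/3 = 10/3. Minimum is 10/3 at row 3 (s_3 leaves); pivot element 3.
Pivot on row 3; the Z-row RHS becomes 0 − (-7)·(10/3) = 70/3.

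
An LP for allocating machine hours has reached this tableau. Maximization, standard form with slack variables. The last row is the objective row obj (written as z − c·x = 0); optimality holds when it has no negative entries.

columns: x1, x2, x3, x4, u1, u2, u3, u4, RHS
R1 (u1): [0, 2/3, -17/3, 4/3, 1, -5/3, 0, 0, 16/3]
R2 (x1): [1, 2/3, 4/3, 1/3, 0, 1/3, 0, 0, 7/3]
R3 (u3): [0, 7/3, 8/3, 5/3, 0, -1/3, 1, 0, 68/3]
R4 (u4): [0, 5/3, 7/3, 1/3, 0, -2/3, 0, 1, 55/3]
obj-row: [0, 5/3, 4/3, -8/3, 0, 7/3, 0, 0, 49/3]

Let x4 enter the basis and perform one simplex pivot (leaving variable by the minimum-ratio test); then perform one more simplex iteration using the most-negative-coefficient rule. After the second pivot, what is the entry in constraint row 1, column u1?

Ratio test on column x4 — row 1: (16/3)/(4/3) = 4; row 2: (7/3)/(1/3) = 7; row 3: (68/3)/(5/3) = 68/5; row 4: (55/3)/(1/3) = 55. Minimum is 4 at row 1 (u1 leaves); pivot element 4/3.
Divide row 1 by 4/3; eliminate column x4 from the other rows.
Second iteration: most negative obj-row entry is -10 in column x3, so x3 enters.
Ratio test on column x3 — row 1: entry -17/4 ≤ 0; row 2: 1/(11/4) = 4/11; row 3: 16/(39/4) = 64/39; row 4: 17/(15/4) = 68/15. Minimum is 4/11 at row 2 (x1 leaves); pivot element 11/4.
Divide row 2 by 11/4; eliminate column x3 from the other rows.
After both pivots, the entry at constraint row 1, column u1 is 4/11.

4/11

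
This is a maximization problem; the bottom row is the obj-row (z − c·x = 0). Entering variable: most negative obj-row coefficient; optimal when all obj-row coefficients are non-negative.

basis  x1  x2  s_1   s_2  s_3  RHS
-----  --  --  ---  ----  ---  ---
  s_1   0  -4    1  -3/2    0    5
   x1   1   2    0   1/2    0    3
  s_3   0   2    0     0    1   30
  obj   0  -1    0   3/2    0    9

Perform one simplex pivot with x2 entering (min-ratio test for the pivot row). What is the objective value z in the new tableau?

Ratio test on column x2 — row 1: entry -4 ≤ 0; row 2: 3/2 = 3/2; row 3: 30/2 = 15. Minimum is 3/2 at row 2 (x1 leaves); pivot element 2.
Pivot on row 2; the obj-row RHS becomes 9 − (-1)·(3/2) = 21/2.

21/2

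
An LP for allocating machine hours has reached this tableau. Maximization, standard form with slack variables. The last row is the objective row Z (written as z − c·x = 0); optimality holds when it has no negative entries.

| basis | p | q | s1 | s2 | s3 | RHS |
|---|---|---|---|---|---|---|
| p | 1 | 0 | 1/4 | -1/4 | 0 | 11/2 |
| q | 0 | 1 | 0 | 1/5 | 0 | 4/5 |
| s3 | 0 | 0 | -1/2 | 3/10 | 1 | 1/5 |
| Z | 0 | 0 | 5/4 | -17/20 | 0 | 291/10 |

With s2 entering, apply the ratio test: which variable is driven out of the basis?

s3

Column s2 entries and ratios — p: -1/4 ≤ 0, skip; q: (4/5)/(1/5) = 4; s3: (1/5)/(3/10) = 2/3.
Smallest ratio is 2/3 in the row of s3, so s3 leaves.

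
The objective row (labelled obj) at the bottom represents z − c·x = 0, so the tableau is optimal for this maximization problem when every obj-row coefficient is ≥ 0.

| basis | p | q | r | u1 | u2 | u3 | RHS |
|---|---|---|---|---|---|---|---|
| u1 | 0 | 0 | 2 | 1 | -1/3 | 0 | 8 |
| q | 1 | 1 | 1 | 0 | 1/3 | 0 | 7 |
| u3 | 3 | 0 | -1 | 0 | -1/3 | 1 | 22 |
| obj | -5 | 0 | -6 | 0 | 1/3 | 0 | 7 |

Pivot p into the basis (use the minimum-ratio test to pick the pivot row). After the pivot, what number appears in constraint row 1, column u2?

-1/3

Ratio test on column p — row 1: entry 0 ≤ 0; row 2: 7/1 = 7; row 3: 22/3 = 22/3. Minimum is 7 at row 2 (q leaves); pivot element 1.
Divide row 2 by 1; eliminate column p from the other rows.
Row 1 update in column u2: -1/3 − 0·(1/3) = -1/3.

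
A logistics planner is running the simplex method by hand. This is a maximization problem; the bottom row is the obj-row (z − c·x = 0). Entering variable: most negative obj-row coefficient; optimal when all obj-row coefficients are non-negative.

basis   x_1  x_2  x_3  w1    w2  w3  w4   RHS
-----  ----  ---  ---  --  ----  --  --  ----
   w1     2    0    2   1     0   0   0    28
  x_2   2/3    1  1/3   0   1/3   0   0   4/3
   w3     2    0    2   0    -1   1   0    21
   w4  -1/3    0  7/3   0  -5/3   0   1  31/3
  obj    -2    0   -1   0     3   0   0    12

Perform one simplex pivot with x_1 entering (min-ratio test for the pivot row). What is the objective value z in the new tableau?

16

Ratio test on column x_1 — row 1: 28/2 = 14; row 2: (4/3)/(2/3) = 2; row 3: 21/2 = 21/2; row 4: entry -1/3 ≤ 0. Minimum is 2 at row 2 (x_2 leaves); pivot element 2/3.
Pivot on row 2; the obj-row RHS becomes 12 − (-2)·2 = 16.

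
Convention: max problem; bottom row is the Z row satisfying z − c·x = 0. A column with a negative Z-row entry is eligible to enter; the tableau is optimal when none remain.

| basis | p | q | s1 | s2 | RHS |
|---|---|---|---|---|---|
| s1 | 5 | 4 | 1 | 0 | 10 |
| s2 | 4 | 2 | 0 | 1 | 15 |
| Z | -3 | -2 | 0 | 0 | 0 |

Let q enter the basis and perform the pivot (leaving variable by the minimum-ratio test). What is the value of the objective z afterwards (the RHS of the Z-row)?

Ratio test on column q — row 1: 10/4 = 5/2; row 2: 15/2 = 15/2. Minimum is 5/2 at row 1 (s1 leaves); pivot element 4.
Pivot on row 1; the Z-row RHS becomes 0 − (-2)·(5/2) = 5.

5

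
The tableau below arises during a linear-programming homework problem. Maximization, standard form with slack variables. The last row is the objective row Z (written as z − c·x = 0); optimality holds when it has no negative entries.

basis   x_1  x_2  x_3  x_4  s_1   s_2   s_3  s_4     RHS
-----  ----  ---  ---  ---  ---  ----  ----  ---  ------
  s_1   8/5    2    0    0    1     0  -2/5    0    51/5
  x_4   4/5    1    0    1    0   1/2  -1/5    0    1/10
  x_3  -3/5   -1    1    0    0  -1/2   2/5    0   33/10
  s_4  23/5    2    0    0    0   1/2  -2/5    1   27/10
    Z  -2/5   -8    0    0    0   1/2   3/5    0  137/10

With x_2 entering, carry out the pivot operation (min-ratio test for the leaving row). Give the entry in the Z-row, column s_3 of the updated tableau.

-1

Ratio test on column x_2 — row 1: (51/5)/2 = 51/10; row 2: (1/10)/1 = 1/10; row 3: entry -1 ≤ 0; row 4: (27/10)/2 = 27/20. Minimum is 1/10 at row 2 (x_4 leaves); pivot element 1.
Divide row 2 by 1; eliminate column x_2 from the other rows.
Z-row update in column s_3: 3/5 − (-8)·(-1/5) = -1.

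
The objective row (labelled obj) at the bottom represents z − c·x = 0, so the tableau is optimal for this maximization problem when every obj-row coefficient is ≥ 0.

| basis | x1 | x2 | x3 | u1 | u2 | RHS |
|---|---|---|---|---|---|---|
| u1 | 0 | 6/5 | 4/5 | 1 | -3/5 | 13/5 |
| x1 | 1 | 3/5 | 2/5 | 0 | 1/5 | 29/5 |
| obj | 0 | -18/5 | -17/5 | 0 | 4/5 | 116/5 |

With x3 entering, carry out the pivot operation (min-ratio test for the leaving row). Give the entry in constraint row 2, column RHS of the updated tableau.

9/2

Ratio test on column x3 — row 1: (13/5)/(4/5) = 13/4; row 2: (29/5)/(2/5) = 29/2. Minimum is 13/4 at row 1 (u1 leaves); pivot element 4/5.
Divide row 1 by 4/5; eliminate column x3 from the other rows.
Row 2 update in column RHS: 29/5 − (2/5)·(13/4) = 9/2.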